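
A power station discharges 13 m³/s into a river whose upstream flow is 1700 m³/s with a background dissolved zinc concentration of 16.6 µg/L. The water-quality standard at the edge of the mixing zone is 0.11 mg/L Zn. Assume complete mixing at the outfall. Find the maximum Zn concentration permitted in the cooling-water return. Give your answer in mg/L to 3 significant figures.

12.3 mg/L

16.6 µg/L = 0.0166 mg/L.
Mass balance: 0.11·1713 = 13·Cₑ + 1700·0.0166.
Cₑ = (188.4 − 28.22) / 13 = 12.32 mg/L.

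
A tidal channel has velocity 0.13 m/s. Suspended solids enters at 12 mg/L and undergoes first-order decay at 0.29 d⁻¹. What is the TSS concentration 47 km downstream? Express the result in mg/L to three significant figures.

Travel time t = 47 km / 0.13 m/s = 4.7e+04/0.13 = 3.615e+05 s = 4.184 d.
First-order decay: C = 12·exp(−0.29·4.184) = 12·0.2972 = 3.566 mg/L.

3.57 mg/L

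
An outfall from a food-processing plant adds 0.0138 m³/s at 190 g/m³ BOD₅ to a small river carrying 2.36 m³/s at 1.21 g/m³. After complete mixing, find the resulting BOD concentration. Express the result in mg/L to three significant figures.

Flow-weighted mixing gives C = (0.0138·190 + 2.36·1.21) / (0.0138 + 2.36) = 5.478/2.374 = 2.308 mg/L.

2.31 mg/L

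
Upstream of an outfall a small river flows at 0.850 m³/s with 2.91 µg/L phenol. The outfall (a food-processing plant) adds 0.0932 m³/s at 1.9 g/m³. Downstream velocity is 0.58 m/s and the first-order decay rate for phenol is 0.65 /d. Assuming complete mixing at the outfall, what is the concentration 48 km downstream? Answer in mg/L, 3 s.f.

0.102 mg/L

2.91 µg/L = 0.00291 mg/L.
After complete mixing, C₀ = (0.0932·1.9 + 0.85·0.00291) / 0.9432 = 0.1904 mg/L.
Travel time t = 4.8e+04 m / 0.58 m/s = 8.276e+04 s = 0.9579 d.
C = 0.1904·exp(−0.65·0.9579) = 0.1904·0.5365 = 0.1021 mg/L.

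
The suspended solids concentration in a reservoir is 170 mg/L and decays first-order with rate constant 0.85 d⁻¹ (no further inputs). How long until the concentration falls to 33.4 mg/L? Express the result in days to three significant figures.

t = ln(C₀/C)/k = ln(170/33.4)/0.85 = 1.627/0.85 = 1.914 d.

1.91 d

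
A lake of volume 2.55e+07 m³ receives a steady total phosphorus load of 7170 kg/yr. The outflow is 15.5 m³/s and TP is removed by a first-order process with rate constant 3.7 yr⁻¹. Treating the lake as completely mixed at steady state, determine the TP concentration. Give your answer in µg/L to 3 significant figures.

12.3 µg/L

Outflow Q = 15.5 m³/s × 3.156e+07 s/yr = 4.891e+08 m³/yr.
Steady-state CSTR mass balance: W = Q·C + k·V·C, so C = W/(Q + kV).
Q + kV = 4.891e+08 + 3.7·2.55e+07 = 5.835e+08 m³/yr.
C = 7170/5.835e+08 = 1.229e-05 kg/m³ = 0.01229 mg/L = 12.29 µg/L.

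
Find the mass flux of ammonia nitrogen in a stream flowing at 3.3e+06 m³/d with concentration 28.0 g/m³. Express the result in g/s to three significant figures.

1070 g/s

3.3e+06 m³/d = 38.19 m³/s.
Mass flux = Q·C = 38.19 m³/s × 28 g/m³ = 1069 g/s.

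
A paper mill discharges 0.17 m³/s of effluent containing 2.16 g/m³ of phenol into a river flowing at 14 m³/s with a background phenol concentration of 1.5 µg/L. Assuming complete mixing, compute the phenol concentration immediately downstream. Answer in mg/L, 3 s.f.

1.5 µg/L = 0.0015 mg/L.
By mass balance at complete mixing, C = (0.17·2.16 + 14·0.0015) / (0.17 + 14) = 0.3882/14.17 = 0.0274 mg/L.

0.0274 mg/L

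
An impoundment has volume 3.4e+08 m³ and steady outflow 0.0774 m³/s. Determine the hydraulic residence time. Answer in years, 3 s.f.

139 yr

Q = 0.0774 m³/s × 3.156e+07 s/yr = 2.443e+06 m³/yr.
Hydraulic residence time τ = V/Q = 3.4e+08/2.443e+06 = 139.2 yr.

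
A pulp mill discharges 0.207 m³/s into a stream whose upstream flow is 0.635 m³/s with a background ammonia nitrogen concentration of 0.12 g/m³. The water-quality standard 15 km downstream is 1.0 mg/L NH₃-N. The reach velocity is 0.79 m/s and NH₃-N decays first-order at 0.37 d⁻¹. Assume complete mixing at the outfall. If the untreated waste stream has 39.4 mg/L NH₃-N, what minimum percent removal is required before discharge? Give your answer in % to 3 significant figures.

89.7 %

Travel time to the compliance point: t = 1.5e+04/0.79 = 1.899e+04 s = 0.2198 d; decay factor exp(−0.37·0.2198) = 0.9219.
So the concentration just after mixing may be at most 1/0.9219 = 1.085 mg/L.
Mass balance: 1.085·0.842 = 0.207·Cₑ + 0.635·0.12.
Cₑ = (0.9133 − 0.0762) / 0.207 = 4.044 mg/L.
Required removal = 1 − 4.044/39.4 = 89.74 %.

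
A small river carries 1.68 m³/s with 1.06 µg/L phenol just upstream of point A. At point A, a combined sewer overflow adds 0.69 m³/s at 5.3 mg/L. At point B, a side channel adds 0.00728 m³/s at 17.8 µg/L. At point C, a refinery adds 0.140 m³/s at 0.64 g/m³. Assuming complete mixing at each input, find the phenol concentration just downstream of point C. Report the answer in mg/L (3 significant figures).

1.06 µg/L = 0.00106 mg/L.
After input A: C = (1.68·0.00106 + 0.69·5.3) / 2.37 = 1.544 mg/L.
17.8 µg/L = 0.0178 mg/L.
After input B: C = (2.37·1.544 + 0.00728·0.0178) / 2.377 = 1.539 mg/L.
After input C: C = (2.377·1.539 + 0.14·0.64) / 2.517 = 1.489 mg/L.

1.49 mg/L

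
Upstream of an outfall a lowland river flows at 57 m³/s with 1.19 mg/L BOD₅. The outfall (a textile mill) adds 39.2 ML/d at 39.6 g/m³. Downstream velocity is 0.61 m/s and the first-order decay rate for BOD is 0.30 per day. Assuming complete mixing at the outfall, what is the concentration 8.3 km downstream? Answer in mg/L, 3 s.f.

1.42 mg/L

39.2 ML/d = 0.4537 m³/s.
After complete mixing, C₀ = (0.4537·39.6 + 57·1.19) / 57.45 = 1.493 mg/L.
Travel time t = 8300 m / 0.61 m/s = 1.361e+04 s = 0.1575 d.
C = 1.493·exp(−0.30·0.1575) = 1.493·0.9539 = 1.424 mg/L.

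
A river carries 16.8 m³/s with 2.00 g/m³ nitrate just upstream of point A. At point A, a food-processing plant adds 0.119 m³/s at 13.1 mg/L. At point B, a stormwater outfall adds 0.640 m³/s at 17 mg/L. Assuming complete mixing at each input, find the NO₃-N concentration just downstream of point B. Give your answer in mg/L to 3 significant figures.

2.62 mg/L

After input A: C = (16.8·2 + 0.119·13.1) / 16.92 = 2.078 mg/L.
After input B: C = (16.92·2.078 + 0.64·17) / 17.56 = 2.622 mg/L.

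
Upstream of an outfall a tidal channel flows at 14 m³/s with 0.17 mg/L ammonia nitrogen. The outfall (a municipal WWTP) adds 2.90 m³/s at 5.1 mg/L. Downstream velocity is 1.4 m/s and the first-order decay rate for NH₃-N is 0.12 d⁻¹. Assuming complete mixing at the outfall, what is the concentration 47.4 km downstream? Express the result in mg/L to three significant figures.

0.969 mg/L

After complete mixing, C₀ = (2.9·5.1 + 14·0.17) / 16.9 = 1.016 mg/L.
Travel time t = 4.74e+04 m / 1.4 m/s = 3.386e+04 s = 0.3919 d.
C = 1.016·exp(−0.12·0.3919) = 1.016·0.9541 = 0.9693 mg/L.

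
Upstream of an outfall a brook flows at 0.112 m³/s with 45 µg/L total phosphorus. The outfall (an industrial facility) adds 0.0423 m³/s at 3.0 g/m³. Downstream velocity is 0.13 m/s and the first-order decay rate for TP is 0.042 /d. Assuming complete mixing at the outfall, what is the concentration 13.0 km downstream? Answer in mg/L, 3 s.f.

0.815 mg/L

45 µg/L = 0.045 mg/L.
After complete mixing, C₀ = (0.0423·3 + 0.112·0.045) / 0.1543 = 0.8551 mg/L.
Travel time t = 1.3e+04 m / 0.13 m/s = 1e+05 s = 1.157 d.
C = 0.8551·exp(−0.042·1.157) = 0.8551·0.9526 = 0.8145 mg/L.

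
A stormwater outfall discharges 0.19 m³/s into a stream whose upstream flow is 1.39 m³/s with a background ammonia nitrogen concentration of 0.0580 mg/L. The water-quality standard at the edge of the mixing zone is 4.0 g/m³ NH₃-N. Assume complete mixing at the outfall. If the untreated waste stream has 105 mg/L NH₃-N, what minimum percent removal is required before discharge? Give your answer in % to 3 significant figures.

Mass balance: 4·1.58 = 0.19·Cₑ + 1.39·0.058.
Cₑ = (6.32 − 0.08062) / 0.19 = 32.84 mg/L.
Required removal = 1 − 32.84/105 = 68.72 %.

68.7 %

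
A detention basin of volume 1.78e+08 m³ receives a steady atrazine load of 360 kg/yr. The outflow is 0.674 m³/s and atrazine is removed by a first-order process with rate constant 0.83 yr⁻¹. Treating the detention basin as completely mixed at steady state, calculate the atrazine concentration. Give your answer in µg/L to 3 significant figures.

2.13 µg/L

Outflow Q = 0.674 m³/s × 3.156e+07 s/yr = 2.127e+07 m³/yr.
Steady-state CSTR mass balance: W = Q·C + k·V·C, so C = W/(Q + kV).
Q + kV = 2.127e+07 + 0.83·1.78e+08 = 1.69e+08 m³/yr.
C = 360/1.69e+08 = 2.13e-06 kg/m³ = 0.00213 mg/L = 2.13 µg/L.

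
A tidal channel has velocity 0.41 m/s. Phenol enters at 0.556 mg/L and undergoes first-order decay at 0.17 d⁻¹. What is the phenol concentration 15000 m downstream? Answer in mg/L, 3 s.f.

Travel time t = 15000 m / 0.41 m/s = 1.5e+04/0.41 = 3.659e+04 s = 0.4234 d.
First-order decay: C = 0.556·exp(−0.17·0.4234) = 0.556·0.9305 = 0.5174 mg/L.

0.517 mg/L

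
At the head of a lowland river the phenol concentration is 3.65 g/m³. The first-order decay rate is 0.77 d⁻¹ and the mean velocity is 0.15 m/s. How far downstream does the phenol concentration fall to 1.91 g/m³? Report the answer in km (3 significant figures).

From C = C₀·e^(−kt), t = ln(C₀/C)/k = ln(3.65/1.91)/0.77 = 0.6476/0.77 = 0.8411 d.
Distance = v·t = 0.15 m/s × 7.267e+04 s = 1.09e+04 m = 10.9 km.

10.9 km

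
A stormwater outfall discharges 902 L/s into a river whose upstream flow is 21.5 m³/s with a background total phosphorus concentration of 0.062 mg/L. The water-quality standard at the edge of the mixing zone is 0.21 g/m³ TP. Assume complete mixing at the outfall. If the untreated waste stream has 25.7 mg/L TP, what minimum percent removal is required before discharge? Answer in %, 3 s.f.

85.5 %

902 L/s = 0.902 m³/s.
Mass balance: 0.21·22.4 = 0.902·Cₑ + 21.5·0.062.
Cₑ = (4.704 − 1.333) / 0.902 = 3.738 mg/L.
Required removal = 1 − 3.738/25.7 = 85.46 %.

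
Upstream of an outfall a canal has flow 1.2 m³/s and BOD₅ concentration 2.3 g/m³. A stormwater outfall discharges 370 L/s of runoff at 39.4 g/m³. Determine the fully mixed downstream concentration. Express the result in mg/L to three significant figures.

370 L/s = 0.37 m³/s.
Conservation of mass across the mixing zone: C = (0.37·39.4 + 1.2·2.3) / (0.37 + 1.2) = 17.34/1.57 = 11.04 mg/L.

11.0 mg/L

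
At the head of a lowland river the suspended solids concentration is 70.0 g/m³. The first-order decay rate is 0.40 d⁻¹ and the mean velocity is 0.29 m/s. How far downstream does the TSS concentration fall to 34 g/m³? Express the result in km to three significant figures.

45.2 km

From C = C₀·e^(−kt), t = ln(C₀/C)/k = ln(70.0/34)/0.40 = 0.7221/0.40 = 1.805 d.
Distance = v·t = 0.29 m/s × 1.56e+05 s = 4.523e+04 m = 45.23 km.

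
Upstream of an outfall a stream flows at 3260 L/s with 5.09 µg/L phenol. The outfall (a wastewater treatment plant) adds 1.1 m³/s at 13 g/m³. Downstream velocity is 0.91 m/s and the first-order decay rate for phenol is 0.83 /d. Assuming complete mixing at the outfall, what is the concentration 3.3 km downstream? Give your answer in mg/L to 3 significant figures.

3260 L/s = 3.26 m³/s.
5.09 µg/L = 0.00509 mg/L.
After complete mixing, C₀ = (1.1·13 + 3.26·0.00509) / 4.36 = 3.284 mg/L.
Travel time t = 3300 m / 0.91 m/s = 3626 s = 0.04197 d.
C = 3.284·exp(−0.83·0.04197) = 3.284·0.9658 = 3.171 mg/L.

3.17 mg/L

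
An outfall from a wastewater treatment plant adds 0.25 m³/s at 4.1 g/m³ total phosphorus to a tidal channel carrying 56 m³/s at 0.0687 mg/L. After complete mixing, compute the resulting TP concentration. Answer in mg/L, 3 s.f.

0.0866 mg/L

Conservation of mass across the mixing zone: C = (0.25·4.1 + 56·0.0687) / (0.25 + 56) = 4.872/56.25 = 0.08662 mg/L.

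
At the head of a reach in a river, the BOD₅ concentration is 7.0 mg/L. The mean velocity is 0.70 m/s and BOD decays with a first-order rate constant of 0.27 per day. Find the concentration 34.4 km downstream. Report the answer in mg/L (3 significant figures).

Travel time t = 34.4 km / 0.70 m/s = 3.44e+04/0.70 = 4.914e+04 s = 0.5688 d.
First-order decay: C = 7.0·exp(−0.27·0.5688) = 7.0·0.8576 = 6.003 mg/L.

6.00 mg/L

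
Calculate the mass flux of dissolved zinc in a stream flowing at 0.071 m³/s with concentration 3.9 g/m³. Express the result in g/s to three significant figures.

0.277 g/s

Mass flux = Q·C = 0.071 m³/s × 3.9 g/m³ = 0.2769 g/s.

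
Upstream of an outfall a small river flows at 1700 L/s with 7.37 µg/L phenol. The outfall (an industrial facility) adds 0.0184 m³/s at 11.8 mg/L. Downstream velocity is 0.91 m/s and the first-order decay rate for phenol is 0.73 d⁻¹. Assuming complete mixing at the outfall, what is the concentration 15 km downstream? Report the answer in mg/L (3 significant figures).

0.116 mg/L

1700 L/s = 1.7 m³/s.
7.37 µg/L = 0.00737 mg/L.
After complete mixing, C₀ = (0.0184·11.8 + 1.7·0.00737) / 1.718 = 0.1336 mg/L.
Travel time t = 1.5e+04 m / 0.91 m/s = 1.648e+04 s = 0.1908 d.
C = 0.1336·exp(−0.73·0.1908) = 0.1336·0.87 = 0.1163 mg/L.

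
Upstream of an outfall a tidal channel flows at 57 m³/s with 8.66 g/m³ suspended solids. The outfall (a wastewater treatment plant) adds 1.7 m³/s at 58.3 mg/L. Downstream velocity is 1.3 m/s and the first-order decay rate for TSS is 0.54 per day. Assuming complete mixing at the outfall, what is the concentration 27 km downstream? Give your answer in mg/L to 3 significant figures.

8.87 mg/L

After complete mixing, C₀ = (1.7·58.3 + 57·8.66) / 58.7 = 10.1 mg/L.
Travel time t = 2.7e+04 m / 1.3 m/s = 2.077e+04 s = 0.2404 d.
C = 10.1·exp(−0.54·0.2404) = 10.1·0.8783 = 8.868 mg/L.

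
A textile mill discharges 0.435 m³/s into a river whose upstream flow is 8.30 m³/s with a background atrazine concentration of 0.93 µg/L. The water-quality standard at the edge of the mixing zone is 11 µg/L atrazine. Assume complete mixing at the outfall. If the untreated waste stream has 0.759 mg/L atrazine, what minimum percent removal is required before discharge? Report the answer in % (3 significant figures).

73.2 %

0.93 µg/L = 0.00093 mg/L.
11 µg/L = 0.011 mg/L.
Mass balance: 0.011·8.735 = 0.435·Cₑ + 8.3·0.00093.
Cₑ = (0.09609 − 0.007719) / 0.435 = 0.2031 mg/L.
Required removal = 1 − 0.2031/0.759 = 73.24 %.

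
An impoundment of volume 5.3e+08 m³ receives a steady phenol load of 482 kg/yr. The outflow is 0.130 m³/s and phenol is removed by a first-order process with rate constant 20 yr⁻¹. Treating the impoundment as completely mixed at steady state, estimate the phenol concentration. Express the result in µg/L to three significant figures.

Outflow Q = 0.130 m³/s × 3.156e+07 s/yr = 4.102e+06 m³/yr.
Steady-state CSTR mass balance: W = Q·C + k·V·C, so C = W/(Q + kV).
Q + kV = 4.102e+06 + 20·5.3e+08 = 1.06e+10 m³/yr.
C = 482/1.06e+10 = 4.545e-08 kg/m³ = 4.545e-05 mg/L = 0.04545 µg/L.

0.0455 µg/L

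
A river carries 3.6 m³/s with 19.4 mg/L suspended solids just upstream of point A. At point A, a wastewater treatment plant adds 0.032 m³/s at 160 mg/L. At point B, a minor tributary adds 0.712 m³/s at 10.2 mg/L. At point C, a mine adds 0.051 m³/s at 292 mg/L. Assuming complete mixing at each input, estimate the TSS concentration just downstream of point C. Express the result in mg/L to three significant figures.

22.1 mg/L

After input A: C = (3.6·19.4 + 0.032·160) / 3.632 = 20.64 mg/L.
After input B: C = (3.632·20.64 + 0.712·10.2) / 4.344 = 18.93 mg/L.
After input C: C = (4.344·18.93 + 0.051·292) / 4.395 = 22.1 mg/L.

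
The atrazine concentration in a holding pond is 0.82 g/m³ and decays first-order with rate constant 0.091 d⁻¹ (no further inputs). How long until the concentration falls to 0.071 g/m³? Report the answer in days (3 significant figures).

26.9 d

t = ln(C₀/C)/k = ln(0.82/0.071)/0.091 = 2.447/0.091 = 26.89 d.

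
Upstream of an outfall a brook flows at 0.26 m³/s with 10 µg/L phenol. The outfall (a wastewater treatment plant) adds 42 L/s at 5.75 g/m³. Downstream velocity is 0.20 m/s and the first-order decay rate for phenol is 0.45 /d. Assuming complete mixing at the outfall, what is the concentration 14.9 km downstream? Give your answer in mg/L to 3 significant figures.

42 L/s = 0.042 m³/s.
10 µg/L = 0.01 mg/L.
After complete mixing, C₀ = (0.042·5.75 + 0.26·0.01) / 0.302 = 0.8083 mg/L.
Travel time t = 1.49e+04 m / 0.20 m/s = 7.45e+04 s = 0.8623 d.
C = 0.8083·exp(−0.45·0.8623) = 0.8083·0.6784 = 0.5483 mg/L.

0.548 mg/L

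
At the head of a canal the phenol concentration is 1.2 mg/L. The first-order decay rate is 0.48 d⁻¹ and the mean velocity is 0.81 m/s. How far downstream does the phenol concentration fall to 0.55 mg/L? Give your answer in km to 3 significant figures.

From C = C₀·e^(−kt), t = ln(C₀/C)/k = ln(1.2/0.55)/0.48 = 0.7802/0.48 = 1.625 d.
Distance = v·t = 0.81 m/s × 1.404e+05 s = 1.137e+05 m = 113.7 km.

114 km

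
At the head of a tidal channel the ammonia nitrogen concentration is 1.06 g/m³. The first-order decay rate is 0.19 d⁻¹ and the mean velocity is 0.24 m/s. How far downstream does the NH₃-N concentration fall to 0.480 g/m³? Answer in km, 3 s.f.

From C = C₀·e^(−kt), t = ln(C₀/C)/k = ln(1.06/0.480)/0.19 = 0.7922/0.19 = 4.17 d.
Distance = v·t = 0.24 m/s × 3.603e+05 s = 8.646e+04 m = 86.46 km.

86.5 km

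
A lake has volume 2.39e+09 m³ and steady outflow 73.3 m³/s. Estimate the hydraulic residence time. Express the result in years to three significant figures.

Q = 73.3 m³/s × 3.156e+07 s/yr = 2.313e+09 m³/yr.
Hydraulic residence time τ = V/Q = 2.39e+09/2.313e+09 = 1.033 yr.

1.03 yr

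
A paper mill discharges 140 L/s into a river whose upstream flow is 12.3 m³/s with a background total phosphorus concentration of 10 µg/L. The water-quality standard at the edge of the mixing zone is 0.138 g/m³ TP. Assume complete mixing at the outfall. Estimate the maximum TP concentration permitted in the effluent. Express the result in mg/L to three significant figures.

140 L/s = 0.14 m³/s.
10 µg/L = 0.01 mg/L.
Mass balance: 0.138·12.44 = 0.14·Cₑ + 12.3·0.01.
Cₑ = (1.717 − 0.123) / 0.14 = 11.38 mg/L.

11.4 mg/L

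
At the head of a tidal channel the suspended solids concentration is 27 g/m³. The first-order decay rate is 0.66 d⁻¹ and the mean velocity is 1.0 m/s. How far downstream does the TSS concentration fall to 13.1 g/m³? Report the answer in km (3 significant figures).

94.7 km

From C = C₀·e^(−kt), t = ln(C₀/C)/k = ln(27/13.1)/0.66 = 0.7232/0.66 = 1.096 d.
Distance = v·t = 1.0 m/s × 9.468e+04 s = 9.468e+04 m = 94.68 km.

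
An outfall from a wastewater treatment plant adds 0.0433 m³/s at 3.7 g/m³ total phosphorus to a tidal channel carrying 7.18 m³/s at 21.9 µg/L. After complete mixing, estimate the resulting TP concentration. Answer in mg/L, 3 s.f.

0.0439 mg/L

21.9 µg/L = 0.0219 mg/L.
Conservation of mass across the mixing zone: C = (0.0433·3.7 + 7.18·0.0219) / (0.0433 + 7.18) = 0.3175/7.223 = 0.04395 mg/L.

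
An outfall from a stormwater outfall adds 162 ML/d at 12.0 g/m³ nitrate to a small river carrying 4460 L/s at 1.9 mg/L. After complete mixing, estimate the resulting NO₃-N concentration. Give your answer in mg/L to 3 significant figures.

4.89 mg/L

162 ML/d = 1.875 m³/s.
4460 L/s = 4.46 m³/s.
By mass balance at complete mixing, C = (1.875·12 + 4.46·1.9) / (1.875 + 4.46) = 30.97/6.335 = 4.889 mg/L.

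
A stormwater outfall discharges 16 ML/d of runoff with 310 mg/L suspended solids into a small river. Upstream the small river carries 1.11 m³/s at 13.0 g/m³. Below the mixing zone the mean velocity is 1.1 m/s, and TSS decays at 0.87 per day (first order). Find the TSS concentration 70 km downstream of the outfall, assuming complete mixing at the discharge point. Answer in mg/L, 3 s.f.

29.2 mg/L

16 ML/d = 0.1852 m³/s.
After complete mixing, C₀ = (0.1852·310 + 1.11·13) / 1.295 = 55.46 mg/L.
Travel time t = 7e+04 m / 1.1 m/s = 6.364e+04 s = 0.7365 d.
C = 55.46·exp(−0.87·0.7365) = 55.46·0.5269 = 29.22 mg/L.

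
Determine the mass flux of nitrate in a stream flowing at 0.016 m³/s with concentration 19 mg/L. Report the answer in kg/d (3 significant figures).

26.3 kg/d

Mass flux = Q·C = 0.016 m³/s × 19 g/m³ = 0.304 g/s.
= 0.304 g/s × 86.4 = 26.27 kg/d.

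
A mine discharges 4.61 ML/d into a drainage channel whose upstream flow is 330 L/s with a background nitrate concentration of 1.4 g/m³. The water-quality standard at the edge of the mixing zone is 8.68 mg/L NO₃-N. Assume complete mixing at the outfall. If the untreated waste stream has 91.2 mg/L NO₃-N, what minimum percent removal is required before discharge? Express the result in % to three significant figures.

4.61 ML/d = 0.05336 m³/s.
330 L/s = 0.33 m³/s.
Mass balance: 8.68·0.3834 = 0.05336·Cₑ + 0.33·1.4.
Cₑ = (3.328 − 0.462) / 0.05336 = 53.71 mg/L.
Required removal = 1 − 53.71/91.2 = 41.11 %.

41.1 %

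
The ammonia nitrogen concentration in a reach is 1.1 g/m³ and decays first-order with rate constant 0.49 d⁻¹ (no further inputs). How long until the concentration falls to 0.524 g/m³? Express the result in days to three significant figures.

1.51 d

t = ln(C₀/C)/k = ln(1.1/0.524)/0.49 = 0.7416/0.49 = 1.513 d.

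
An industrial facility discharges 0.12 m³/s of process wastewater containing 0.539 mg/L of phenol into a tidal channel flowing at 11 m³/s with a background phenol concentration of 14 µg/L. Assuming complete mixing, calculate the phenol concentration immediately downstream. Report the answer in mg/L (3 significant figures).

0.0197 mg/L

14 µg/L = 0.014 mg/L.
Flow-weighted mixing gives C = (0.12·0.539 + 11·0.014) / (0.12 + 11) = 0.2187/11.12 = 0.01967 mg/L.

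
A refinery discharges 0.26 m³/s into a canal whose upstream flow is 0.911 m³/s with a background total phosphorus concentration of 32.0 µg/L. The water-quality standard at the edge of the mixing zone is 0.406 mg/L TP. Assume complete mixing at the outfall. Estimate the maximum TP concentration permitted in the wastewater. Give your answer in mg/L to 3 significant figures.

32.0 µg/L = 0.032 mg/L.
Mass balance: 0.406·1.171 = 0.26·Cₑ + 0.911·0.032.
Cₑ = (0.4754 − 0.02915) / 0.26 = 1.716 mg/L.

1.72 mg/L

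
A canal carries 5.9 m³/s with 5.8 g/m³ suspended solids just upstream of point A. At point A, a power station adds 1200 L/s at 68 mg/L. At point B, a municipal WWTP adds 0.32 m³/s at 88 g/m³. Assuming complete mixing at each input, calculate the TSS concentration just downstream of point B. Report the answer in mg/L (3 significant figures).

19.4 mg/L

1200 L/s = 1.2 m³/s.
After input A: C = (5.9·5.8 + 1.2·68) / 7.1 = 16.31 mg/L.
After input B: C = (7.1·16.31 + 0.32·88) / 7.42 = 19.4 mg/L.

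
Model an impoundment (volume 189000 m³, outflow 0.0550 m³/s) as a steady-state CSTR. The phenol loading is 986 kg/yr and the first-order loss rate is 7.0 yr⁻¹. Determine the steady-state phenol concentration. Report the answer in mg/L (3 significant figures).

0.322 mg/L

Outflow Q = 0.0550 m³/s × 3.156e+07 s/yr = 1.736e+06 m³/yr.
Steady-state CSTR mass balance: W = Q·C + k·V·C, so C = W/(Q + kV).
Q + kV = 1.736e+06 + 7.0·189000 = 3.059e+06 m³/yr.
C = 986/3.059e+06 = 0.0003224 kg/m³ = 0.3224 mg/L.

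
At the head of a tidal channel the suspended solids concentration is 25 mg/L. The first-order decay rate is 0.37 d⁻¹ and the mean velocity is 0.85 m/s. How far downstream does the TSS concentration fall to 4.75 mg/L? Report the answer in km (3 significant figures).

330 km

From C = C₀·e^(−kt), t = ln(C₀/C)/k = ln(25/4.75)/0.37 = 1.661/0.37 = 4.488 d.
Distance = v·t = 0.85 m/s × 3.878e+05 s = 3.296e+05 m = 329.6 km.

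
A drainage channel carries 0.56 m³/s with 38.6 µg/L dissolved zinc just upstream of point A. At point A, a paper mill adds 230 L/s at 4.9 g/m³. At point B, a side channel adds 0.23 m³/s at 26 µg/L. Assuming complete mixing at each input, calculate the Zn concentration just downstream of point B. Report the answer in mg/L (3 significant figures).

1.13 mg/L

38.6 µg/L = 0.0386 mg/L.
230 L/s = 0.23 m³/s.
After input A: C = (0.56·0.0386 + 0.23·4.9) / 0.79 = 1.454 mg/L.
26 µg/L = 0.026 mg/L.
After input B: C = (0.79·1.454 + 0.23·0.026) / 1.02 = 1.132 mg/L.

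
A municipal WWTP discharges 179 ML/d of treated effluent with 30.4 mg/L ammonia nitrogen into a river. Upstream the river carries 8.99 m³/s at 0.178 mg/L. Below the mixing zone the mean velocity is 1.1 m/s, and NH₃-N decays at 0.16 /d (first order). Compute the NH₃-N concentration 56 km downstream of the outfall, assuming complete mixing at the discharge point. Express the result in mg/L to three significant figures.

5.31 mg/L

179 ML/d = 2.072 m³/s.
After complete mixing, C₀ = (2.072·30.4 + 8.99·0.178) / 11.06 = 5.838 mg/L.
Travel time t = 5.6e+04 m / 1.1 m/s = 5.091e+04 s = 0.5892 d.
C = 5.838·exp(−0.16·0.5892) = 5.838·0.91 = 5.313 mg/L.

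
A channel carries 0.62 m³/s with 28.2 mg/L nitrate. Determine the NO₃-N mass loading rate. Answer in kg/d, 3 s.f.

Mass flux = Q·C = 0.62 m³/s × 28.2 g/m³ = 17.48 g/s.
= 17.48 g/s × 86.4 = 1511 kg/d.

1510 kg/d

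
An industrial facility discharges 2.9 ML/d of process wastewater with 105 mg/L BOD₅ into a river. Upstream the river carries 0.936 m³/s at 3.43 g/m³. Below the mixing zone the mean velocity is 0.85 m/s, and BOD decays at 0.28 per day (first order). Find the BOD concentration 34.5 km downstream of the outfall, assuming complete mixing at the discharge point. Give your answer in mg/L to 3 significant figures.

6.09 mg/L

2.9 ML/d = 0.03356 m³/s.
After complete mixing, C₀ = (0.03356·105 + 0.936·3.43) / 0.9696 = 6.946 mg/L.
Travel time t = 3.45e+04 m / 0.85 m/s = 4.059e+04 s = 0.4698 d.
C = 6.946·exp(−0.28·0.4698) = 6.946·0.8767 = 6.09 mg/L.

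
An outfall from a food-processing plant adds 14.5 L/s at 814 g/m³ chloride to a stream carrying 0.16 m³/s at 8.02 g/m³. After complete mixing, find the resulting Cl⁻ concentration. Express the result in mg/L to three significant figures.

75.0 mg/L

14.5 L/s = 0.0145 m³/s.
By mass balance at complete mixing, C = (0.0145·814 + 0.16·8.02) / (0.0145 + 0.16) = 13.09/0.1745 = 74.99 mg/L.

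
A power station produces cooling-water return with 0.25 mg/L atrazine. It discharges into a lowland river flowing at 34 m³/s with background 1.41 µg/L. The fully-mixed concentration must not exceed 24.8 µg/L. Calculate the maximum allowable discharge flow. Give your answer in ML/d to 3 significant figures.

305 ML/d

1.41 µg/L = 0.00141 mg/L.
24.8 µg/L = 0.0248 mg/L.
Mass balance at complete mixing: C_std·(Q_w + Q_r) = Q_w·C_e + Q_r·C_b.
Rearranging, Q_w = Q_r·(C_std − C_b)/(C_e − C_std) = 34·(0.0248 − 0.00141) / (0.25 − 0.0248) = 3.531 m³/s.
= 305.1 ML/d.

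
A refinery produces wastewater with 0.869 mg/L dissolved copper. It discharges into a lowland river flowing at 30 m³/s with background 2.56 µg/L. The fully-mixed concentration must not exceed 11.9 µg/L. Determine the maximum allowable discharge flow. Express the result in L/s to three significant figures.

327 L/s

2.56 µg/L = 0.00256 mg/L.
11.9 µg/L = 0.0119 mg/L.
Mass balance at complete mixing: C_std·(Q_w + Q_r) = Q_w·C_e + Q_r·C_b.
Rearranging, Q_w = Q_r·(C_std − C_b)/(C_e − C_std) = 30·(0.0119 − 0.00256) / (0.869 − 0.0119) = 0.3269 m³/s.
= 326.9 L/s.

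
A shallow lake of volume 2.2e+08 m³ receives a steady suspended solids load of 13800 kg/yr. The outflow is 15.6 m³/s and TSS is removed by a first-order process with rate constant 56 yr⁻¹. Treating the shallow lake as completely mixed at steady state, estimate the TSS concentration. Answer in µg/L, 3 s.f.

1.08 µg/L

Outflow Q = 15.6 m³/s × 3.156e+07 s/yr = 4.923e+08 m³/yr.
Steady-state CSTR mass balance: W = Q·C + k·V·C, so C = W/(Q + kV).
Q + kV = 4.923e+08 + 56·2.2e+08 = 1.281e+10 m³/yr.
C = 13800/1.281e+10 = 1.077e-06 kg/m³ = 0.001077 mg/L = 1.077 µg/L.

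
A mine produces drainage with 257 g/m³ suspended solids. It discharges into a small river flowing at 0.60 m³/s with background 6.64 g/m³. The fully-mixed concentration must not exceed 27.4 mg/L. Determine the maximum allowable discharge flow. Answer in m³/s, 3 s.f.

Mass balance at complete mixing: C_std·(Q_w + Q_r) = Q_w·C_e + Q_r·C_b.
Rearranging, Q_w = Q_r·(C_std − C_b)/(C_e − C_std) = 0.60·(27.4 − 6.64) / (257 − 27.4) = 0.05425 m³/s.

0.0543 m³/s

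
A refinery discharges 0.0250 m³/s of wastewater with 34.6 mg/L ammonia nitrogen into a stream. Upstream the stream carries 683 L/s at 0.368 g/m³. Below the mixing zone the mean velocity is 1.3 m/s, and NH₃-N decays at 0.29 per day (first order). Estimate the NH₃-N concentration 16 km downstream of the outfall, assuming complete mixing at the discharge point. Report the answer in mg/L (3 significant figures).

1.51 mg/L

683 L/s = 0.683 m³/s.
After complete mixing, C₀ = (0.025·34.6 + 0.683·0.368) / 0.708 = 1.577 mg/L.
Travel time t = 1.6e+04 m / 1.3 m/s = 1.231e+04 s = 0.1425 d.
C = 1.577·exp(−0.29·0.1425) = 1.577·0.9595 = 1.513 mg/L.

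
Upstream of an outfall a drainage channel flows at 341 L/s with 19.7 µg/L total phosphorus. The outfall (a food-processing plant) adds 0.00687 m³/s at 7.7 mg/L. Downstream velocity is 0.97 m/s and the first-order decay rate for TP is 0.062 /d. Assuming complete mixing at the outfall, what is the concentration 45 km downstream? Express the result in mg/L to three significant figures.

0.166 mg/L

341 L/s = 0.341 m³/s.
19.7 µg/L = 0.0197 mg/L.
After complete mixing, C₀ = (0.00687·7.7 + 0.341·0.0197) / 0.3479 = 0.1714 mg/L.
Travel time t = 4.5e+04 m / 0.97 m/s = 4.639e+04 s = 0.5369 d.
C = 0.1714·exp(−0.062·0.5369) = 0.1714·0.9673 = 0.1658 mg/L.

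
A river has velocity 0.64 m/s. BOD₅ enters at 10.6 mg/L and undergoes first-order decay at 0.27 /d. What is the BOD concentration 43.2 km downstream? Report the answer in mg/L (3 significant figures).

8.58 mg/L

Travel time t = 43.2 km / 0.64 m/s = 4.32e+04/0.64 = 6.75e+04 s = 0.7812 d.
First-order decay: C = 10.6·exp(−0.27·0.7812) = 10.6·0.8098 = 8.584 mg/L.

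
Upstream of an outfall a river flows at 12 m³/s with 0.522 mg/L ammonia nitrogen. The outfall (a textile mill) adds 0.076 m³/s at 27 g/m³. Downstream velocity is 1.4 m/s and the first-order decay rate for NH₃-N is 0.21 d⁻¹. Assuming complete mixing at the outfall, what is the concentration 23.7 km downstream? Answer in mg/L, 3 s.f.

0.661 mg/L

After complete mixing, C₀ = (0.076·27 + 12·0.522) / 12.08 = 0.6886 mg/L.
Travel time t = 2.37e+04 m / 1.4 m/s = 1.693e+04 s = 0.1959 d.
C = 0.6886·exp(−0.21·0.1959) = 0.6886·0.9597 = 0.6609 mg/L.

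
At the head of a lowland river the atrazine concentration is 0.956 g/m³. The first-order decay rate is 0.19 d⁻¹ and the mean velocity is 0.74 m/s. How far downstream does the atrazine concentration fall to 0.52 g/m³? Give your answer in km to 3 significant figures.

205 km

From C = C₀·e^(−kt), t = ln(C₀/C)/k = ln(0.956/0.52)/0.19 = 0.6089/0.19 = 3.205 d.
Distance = v·t = 0.74 m/s × 2.769e+05 s = 2.049e+05 m = 204.9 km.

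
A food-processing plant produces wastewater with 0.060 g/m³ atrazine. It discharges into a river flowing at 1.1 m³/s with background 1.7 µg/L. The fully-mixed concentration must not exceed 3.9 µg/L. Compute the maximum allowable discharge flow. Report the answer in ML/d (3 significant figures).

3.73 ML/d

1.7 µg/L = 0.0017 mg/L.
3.9 µg/L = 0.0039 mg/L.
Mass balance at complete mixing: C_std·(Q_w + Q_r) = Q_w·C_e + Q_r·C_b.
Rearranging, Q_w = Q_r·(C_std − C_b)/(C_e − C_std) = 1.1·(0.0039 − 0.0017) / (0.06 − 0.0039) = 0.04314 m³/s.
= 3.727 ML/d.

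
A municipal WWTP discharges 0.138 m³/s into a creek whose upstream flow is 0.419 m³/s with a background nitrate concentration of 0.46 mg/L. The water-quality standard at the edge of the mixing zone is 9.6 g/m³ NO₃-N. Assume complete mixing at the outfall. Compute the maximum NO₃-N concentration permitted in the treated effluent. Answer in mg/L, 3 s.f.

Mass balance: 9.6·0.557 = 0.138·Cₑ + 0.419·0.46.
Cₑ = (5.347 − 0.1927) / 0.138 = 37.35 mg/L.

37.4 mg/L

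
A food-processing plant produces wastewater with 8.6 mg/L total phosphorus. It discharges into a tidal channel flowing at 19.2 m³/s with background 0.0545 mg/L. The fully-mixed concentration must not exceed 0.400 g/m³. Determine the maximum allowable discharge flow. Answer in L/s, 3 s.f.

809 L/s

Mass balance at complete mixing: C_std·(Q_w + Q_r) = Q_w·C_e + Q_r·C_b.
Rearranging, Q_w = Q_r·(C_std − C_b)/(C_e − C_std) = 19.2·(0.4 − 0.0545) / (8.6 − 0.4) = 0.809 m³/s.
= 809 L/s.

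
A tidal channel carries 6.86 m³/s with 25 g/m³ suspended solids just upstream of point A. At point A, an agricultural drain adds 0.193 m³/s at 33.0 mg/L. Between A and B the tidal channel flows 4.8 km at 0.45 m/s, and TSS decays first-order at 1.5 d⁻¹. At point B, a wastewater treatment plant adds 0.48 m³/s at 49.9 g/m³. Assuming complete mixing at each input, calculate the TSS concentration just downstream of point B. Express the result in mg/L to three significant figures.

After input A: C = (6.86·25 + 0.193·33) / 7.053 = 25.22 mg/L.
Over the 4.8 km reach to input B (t = 1.067e+04 s = 0.1235 d), decay gives C = 25.22·exp(−1.5·0.1235) = 20.96 mg/L.
After input B: C = (7.053·20.96 + 0.48·49.9) / 7.533 = 22.8 mg/L.

22.8 mg/L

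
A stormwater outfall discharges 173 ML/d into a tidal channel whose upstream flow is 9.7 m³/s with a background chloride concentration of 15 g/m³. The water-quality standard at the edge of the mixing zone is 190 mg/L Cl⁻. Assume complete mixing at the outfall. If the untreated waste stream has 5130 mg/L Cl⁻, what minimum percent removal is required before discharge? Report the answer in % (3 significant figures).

79.8 %

173 ML/d = 2.002 m³/s.
Mass balance: 190·11.7 = 2.002·Cₑ + 9.7·15.
Cₑ = (2223 − 145.5) / 2.002 = 1038 mg/L.
Required removal = 1 − 1038/5130 = 79.77 %.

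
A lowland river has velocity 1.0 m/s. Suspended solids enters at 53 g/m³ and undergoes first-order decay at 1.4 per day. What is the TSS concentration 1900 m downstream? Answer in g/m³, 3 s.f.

51.4 g/m³

Travel time t = 1900 m / 1.0 m/s = 1900/1.0 = 1900 s = 0.02199 d.
First-order decay: C = 53·exp(−1.4·0.02199) = 53·0.9697 = 51.39 g/m³.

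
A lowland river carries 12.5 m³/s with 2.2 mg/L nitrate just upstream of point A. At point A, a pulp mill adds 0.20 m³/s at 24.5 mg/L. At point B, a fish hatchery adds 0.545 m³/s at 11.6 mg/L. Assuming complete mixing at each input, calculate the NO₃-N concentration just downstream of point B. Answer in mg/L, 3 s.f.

2.92 mg/L

After input A: C = (12.5·2.2 + 0.2·24.5) / 12.7 = 2.551 mg/L.
After input B: C = (12.7·2.551 + 0.545·11.6) / 13.24 = 2.924 mg/L.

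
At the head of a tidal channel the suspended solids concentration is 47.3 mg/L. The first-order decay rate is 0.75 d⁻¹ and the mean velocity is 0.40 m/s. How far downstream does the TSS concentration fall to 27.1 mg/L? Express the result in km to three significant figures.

25.7 km

From C = C₀·e^(−kt), t = ln(C₀/C)/k = ln(47.3/27.1)/0.75 = 0.557/0.75 = 0.7426 d.
Distance = v·t = 0.40 m/s × 6.416e+04 s = 2.567e+04 m = 25.67 km.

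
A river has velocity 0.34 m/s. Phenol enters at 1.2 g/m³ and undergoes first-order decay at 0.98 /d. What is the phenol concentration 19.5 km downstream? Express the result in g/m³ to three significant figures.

Travel time t = 19.5 km / 0.34 m/s = 1.95e+04/0.34 = 5.735e+04 s = 0.6638 d.
First-order decay: C = 1.2·exp(−0.98·0.6638) = 1.2·0.5218 = 0.6261 g/m³.

0.626 g/m³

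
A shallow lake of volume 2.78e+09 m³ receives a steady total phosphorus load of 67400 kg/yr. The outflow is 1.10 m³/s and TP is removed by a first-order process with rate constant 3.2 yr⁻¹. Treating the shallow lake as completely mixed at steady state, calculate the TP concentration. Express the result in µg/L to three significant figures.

Outflow Q = 1.10 m³/s × 3.156e+07 s/yr = 3.471e+07 m³/yr.
Steady-state CSTR mass balance: W = Q·C + k·V·C, so C = W/(Q + kV).
Q + kV = 3.471e+07 + 3.2·2.78e+09 = 8.931e+09 m³/yr.
C = 67400/8.931e+09 = 7.547e-06 kg/m³ = 0.007547 mg/L = 7.547 µg/L.

7.55 µg/L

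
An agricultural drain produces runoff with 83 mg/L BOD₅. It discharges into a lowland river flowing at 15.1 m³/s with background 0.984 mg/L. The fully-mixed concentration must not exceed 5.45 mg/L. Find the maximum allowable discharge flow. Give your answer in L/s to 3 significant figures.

870 L/s

Mass balance at complete mixing: C_std·(Q_w + Q_r) = Q_w·C_e + Q_r·C_b.
Rearranging, Q_w = Q_r·(C_std − C_b)/(C_e − C_std) = 15.1·(5.45 − 0.984) / (83 − 5.45) = 0.8696 m³/s.
= 869.6 L/s.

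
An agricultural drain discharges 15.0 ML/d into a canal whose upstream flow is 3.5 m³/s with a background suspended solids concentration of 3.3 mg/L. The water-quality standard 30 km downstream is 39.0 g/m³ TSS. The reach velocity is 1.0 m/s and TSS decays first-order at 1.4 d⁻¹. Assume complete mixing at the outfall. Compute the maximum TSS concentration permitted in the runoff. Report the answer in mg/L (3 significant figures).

1280 mg/L

15.0 ML/d = 0.1736 m³/s.
Travel time to the compliance point: t = 3e+04/1.0 = 3e+04 s = 0.3472 d; decay factor exp(−1.4·0.3472) = 0.615.
So the concentration just after mixing may be at most 39/0.615 = 63.41 mg/L.
Mass balance: 63.41·3.674 = 0.1736·Cₑ + 3.5·3.3.
Cₑ = (233 − 11.55) / 0.1736 = 1275 mg/L.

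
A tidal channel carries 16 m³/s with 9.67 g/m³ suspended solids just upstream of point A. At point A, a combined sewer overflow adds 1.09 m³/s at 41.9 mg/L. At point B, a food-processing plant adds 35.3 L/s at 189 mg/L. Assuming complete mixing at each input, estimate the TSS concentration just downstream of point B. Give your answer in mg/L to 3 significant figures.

12.1 mg/L

After input A: C = (16·9.67 + 1.09·41.9) / 17.09 = 11.73 mg/L.
35.3 L/s = 0.0353 m³/s.
After input B: C = (17.09·11.73 + 0.0353·189) / 17.13 = 12.09 mg/L.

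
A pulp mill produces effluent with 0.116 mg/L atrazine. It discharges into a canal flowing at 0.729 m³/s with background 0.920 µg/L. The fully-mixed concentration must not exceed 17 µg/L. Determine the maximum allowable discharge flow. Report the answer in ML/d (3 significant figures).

10.2 ML/d

0.920 µg/L = 0.00092 mg/L.
17 µg/L = 0.017 mg/L.
Mass balance at complete mixing: C_std·(Q_w + Q_r) = Q_w·C_e + Q_r·C_b.
Rearranging, Q_w = Q_r·(C_std − C_b)/(C_e − C_std) = 0.729·(0.017 − 0.00092) / (0.116 − 0.017) = 0.1184 m³/s.
= 10.23 ML/d.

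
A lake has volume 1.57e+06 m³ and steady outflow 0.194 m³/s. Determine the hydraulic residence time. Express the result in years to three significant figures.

0.256 yr

Q = 0.194 m³/s × 3.156e+07 s/yr = 6.122e+06 m³/yr.
Hydraulic residence time τ = V/Q = 1.57e+06/6.122e+06 = 0.2564 yr.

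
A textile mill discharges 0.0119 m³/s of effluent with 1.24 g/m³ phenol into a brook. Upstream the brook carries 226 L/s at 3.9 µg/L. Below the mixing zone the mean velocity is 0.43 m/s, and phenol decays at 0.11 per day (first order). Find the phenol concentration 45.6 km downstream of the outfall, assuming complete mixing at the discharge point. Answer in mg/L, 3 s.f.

226 L/s = 0.226 m³/s.
3.9 µg/L = 0.0039 mg/L.
After complete mixing, C₀ = (0.0119·1.24 + 0.226·0.0039) / 0.2379 = 0.06573 mg/L.
Travel time t = 4.56e+04 m / 0.43 m/s = 1.06e+05 s = 1.227 d.
C = 0.06573·exp(−0.11·1.227) = 0.06573·0.8737 = 0.05743 mg/L.

0.0574 mg/L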